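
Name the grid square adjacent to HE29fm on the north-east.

Longitude subsquare f = 5; +1 → 6 = g.
Latitude subsquare m = 12; +1 → 13 = n.

HE29gn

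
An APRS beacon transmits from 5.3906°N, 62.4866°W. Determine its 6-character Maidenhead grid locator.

Offset from 180°W / 90°S: lon 117.5134°, lat 95.3906°.
Field (20°×10°, letters A–R): 117.5134/20 → 5 → F, 95.3906/10 → 9 → J; chars FJ.
Square (2°×1°, digits 0–9): 17.5134/2 → 8, 5.3906/1 → 5; chars 85.
Subsquare (5′×2.5′, letters a–x): 1.5134/0.0833333 → 18 → s, 0.3906/0.0416667 → 9 → j; chars sj.

FJ85sj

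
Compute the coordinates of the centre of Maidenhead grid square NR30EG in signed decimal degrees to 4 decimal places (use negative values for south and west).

Field N=13, R=17: +13·20° lon, +17·10° lat → SW at lon 80°, lat 80°.
Square 3, 0: +3·2° lon, +0·1° lat → SW at lon 86°, lat 80°.
Subsquare e=4, g=6: +4·0.0833333° lon, +6·0.0416667° lat → SW at lon 86.3333°, lat 80.25°.
Cell spans 0.0833333° lon × 0.0416667° lat. Centre is SW corner plus half of each.
latitude 80.2708, longitude 86.3750.

80.2708, 86.3750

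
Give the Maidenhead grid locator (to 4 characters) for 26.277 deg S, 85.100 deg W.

EG73

Shift to the Maidenhead origin (180°W, 90°S): lon 94.90, lat 63.72.
Field: 94.90/20 → 4 → E, 63.72/10 → 6 → G; chars EG.
Square: 14.90/2 → 7, 3.72/1 → 3; chars 73.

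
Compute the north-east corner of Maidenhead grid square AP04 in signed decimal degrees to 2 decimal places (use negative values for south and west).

65.00, -178.00

Field A=0, P=15: +0·20° lon, +15·10° lat → SW at lon -180°, lat 60°.
Square 0, 4: +0·2° lon, +4·1° lat → SW at lon -180°, lat 64°.
Cell spans 2° lon × 1° lat. NE corner is SW corner plus one full cell.
latitude 65.00, longitude -178.00.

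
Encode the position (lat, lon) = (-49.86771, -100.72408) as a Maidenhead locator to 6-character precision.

Offset from 180°W / 90°S: lon 79.2759°, lat 40.1323°.
Field: 79.2759/20 → 3 → D, 40.1323/10 → 4 → E; chars DE.
Square: 19.2759/2 → 9, 0.1323/1 → 0; chars 90.
Subsquare: 1.2759/0.0833333 → 15 → p, 0.1323/0.0416667 → 3 → d; chars pd.

DE90pd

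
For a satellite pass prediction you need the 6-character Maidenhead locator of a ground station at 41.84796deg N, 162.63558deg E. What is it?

RN11hu

Shift to the Maidenhead origin (180°W, 90°S): lon 342.6356, lat 131.8480.
Field: lon ⌊342.6356/20⌋ = 17 → R; lat ⌊131.8480/10⌋ = 13 → N.
Square: lon ⌊2.6356/2⌋ = 1; lat ⌊1.8480/1⌋ = 1.
Subsquare: lon ⌊0.6356/0.0833333⌋ = 7 → h; lat ⌊0.8480/0.0416667⌋ = 20 → u.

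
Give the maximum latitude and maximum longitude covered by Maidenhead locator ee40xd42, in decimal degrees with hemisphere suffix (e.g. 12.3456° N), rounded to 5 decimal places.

Field E=4, E=4: +4·20° lon, +4·10° lat → SW at lon -100°, lat -50°.
Square 4, 0: +4·2° lon, +0·1° lat → SW at lon -92°, lat -50°.
Subsquare x=23, d=3: +23·0.0833333° lon, +3·0.0416667° lat → SW at lon -90.0833°, lat -49.875°.
Extended square 4, 2: +4·0.00833333° lon, +2·0.00416667° lat → SW at lon -90.05°, lat -49.8667°.
Cell spans 0.00833333° lon × 0.00416667° lat. NE corner is SW corner plus one full cell.
latitude 49.86250° S, longitude 90.04167° W.

49.86250° S, 90.04167° W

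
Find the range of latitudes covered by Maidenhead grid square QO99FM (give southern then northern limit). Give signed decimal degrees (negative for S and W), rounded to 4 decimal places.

Field Q=16, O=14: +16·20° lon, +14·10° lat → SW at lon 140°, lat 50°.
Square 9, 9: +9·2° lon, +9·1° lat → SW at lon 158°, lat 59°.
Subsquare f=5, m=12: +5·0.0833333° lon, +12·0.0416667° lat → SW at lon 158.417°, lat 59.5°.
Cell spans 0.0833333° lon × 0.0416667° lat.
south 59.5000, north 59.5417.

59.5000, 59.5417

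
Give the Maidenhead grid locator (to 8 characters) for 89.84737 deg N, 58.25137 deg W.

GR09uu93

Shift to the Maidenhead origin (180°W, 90°S): lon 121.74863, lat 179.84737.
Field (20°×10°, letters A–R): lon ⌊121.74863/20⌋ = 6 → G; lat ⌊179.84737/10⌋ = 17 → R.
Square (2°×1°, digits 0–9): lon ⌊1.74863/2⌋ = 0; lat ⌊9.84737/1⌋ = 9.
Subsquare (5′×2.5′, letters a–x): lon ⌊1.74863/0.0833333⌋ = 20 → u; lat ⌊0.84737/0.0416667⌋ = 20 → u.
Extended square (30″×15″, digits 0–9): lon ⌊0.08196/0.00833333⌋ = 9; lat ⌊0.01404/0.00416667⌋ = 3.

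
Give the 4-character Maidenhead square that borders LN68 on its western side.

LN58

Longitude square 6; −1 → 5.
The latitude characters are unchanged.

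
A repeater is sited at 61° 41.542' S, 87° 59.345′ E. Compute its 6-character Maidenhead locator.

NC38xh

Shift to the Maidenhead origin (180°W, 90°S): lon 267.9891, lat 28.3076.
Field: lon ⌊267.9891/20⌋ = 13 → N; lat ⌊28.3076/10⌋ = 2 → C.
Square: lon ⌊7.9891/2⌋ = 3; lat ⌊8.3076/1⌋ = 8.
Subsquare: lon ⌊1.9891/0.0833333⌋ = 23 → x; lat ⌊0.3076/0.0416667⌋ = 7 → h.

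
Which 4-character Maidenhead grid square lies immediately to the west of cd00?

BD90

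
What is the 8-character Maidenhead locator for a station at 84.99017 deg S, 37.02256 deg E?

Shift to the Maidenhead origin (180°W, 90°S): lon 217.02256, lat 5.00983.
Field: 217.02256/20 → 10 → K, 5.00983/10 → 0 → A; chars KA.
Square: 17.02256/2 → 8, 5.00983/1 → 5; chars 85.
Subsquare: 1.02256/0.0833333 → 12 → m, 0.00983/0.0416667 → 0 → a; chars ma.
Extended square: 0.02256/0.00833333 → 2, 0.00983/0.00416667 → 2; chars 22.

KA85ma22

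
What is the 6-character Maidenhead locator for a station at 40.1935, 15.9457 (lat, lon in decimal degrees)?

JN70xe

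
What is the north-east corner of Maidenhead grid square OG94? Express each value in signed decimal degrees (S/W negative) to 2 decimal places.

Field O=14, G=6: +14·20° lon, +6·10° lat → SW at lon 100°, lat -30°.
Square 9, 4: +9·2° lon, +4·1° lat → SW at lon 118°, lat -26°.
Cell spans 2° lon × 1° lat. NE corner is SW corner plus one full cell.
latitude -25.00, longitude 120.00.

-25.00, 120.00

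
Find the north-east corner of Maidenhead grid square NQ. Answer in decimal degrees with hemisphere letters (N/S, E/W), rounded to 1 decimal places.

80.0° N, 100.0° E

Field N=13, Q=16: +13·20° lon, +16·10° lat → SW at lon 80°, lat 70°.
Cell spans 20° lon × 10° lat. NE corner is SW corner plus one full cell.
latitude 80.0° N, longitude 100.0° E.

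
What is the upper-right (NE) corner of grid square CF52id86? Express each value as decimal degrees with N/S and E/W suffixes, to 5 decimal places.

37.84583° S, 129.25833° W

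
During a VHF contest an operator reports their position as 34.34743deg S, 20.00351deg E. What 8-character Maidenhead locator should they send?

Offset from 180°W / 90°S: lon 200.00351°, lat 55.65257°.
Field: lon ⌊200.00351/20⌋ = 10 → K; lat ⌊55.65257/10⌋ = 5 → F.
Square: lon ⌊0.00351/2⌋ = 0; lat ⌊5.65257/1⌋ = 5.
Subsquare: lon ⌊0.00351/0.0833333⌋ = 0 → a; lat ⌊0.65257/0.0416667⌋ = 15 → p.
Extended square: lon ⌊0.00351/0.00833333⌋ = 0; lat ⌊0.02757/0.00416667⌋ = 6.

KF05ap06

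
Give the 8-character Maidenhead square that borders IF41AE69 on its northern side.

IF41af60

Latitude extended square 9; +1 → 10, wraps to 0, carry into subsquare.
Latitude subsquare e = 4; +1 → 5 = f.
The longitude characters are unchanged.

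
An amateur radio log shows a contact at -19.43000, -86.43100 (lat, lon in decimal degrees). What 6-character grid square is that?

EH60sn

Add 180° to longitude and 90° to latitude: 93.5690, 70.5700.
Field: lon ⌊93.5690/20⌋ = 4 → E; lat ⌊70.5700/10⌋ = 7 → H.
Square: lon ⌊13.5690/2⌋ = 6; lat ⌊0.5700/1⌋ = 0.
Subsquare: lon ⌊1.5690/0.0833333⌋ = 18 → s; lat ⌊0.5700/0.0416667⌋ = 13 → n.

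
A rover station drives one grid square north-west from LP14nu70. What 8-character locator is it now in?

Longitude extended square 7; −1 → 6.
Latitude extended square 0; +1 → 1.

LP14nu61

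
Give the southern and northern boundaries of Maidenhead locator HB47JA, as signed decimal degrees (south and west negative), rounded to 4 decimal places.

-73.0000, -72.9583

Field H=7, B=1: +7·20° lon, +1·10° lat → SW at lon -40°, lat -80°.
Square 4, 7: +4·2° lon, +7·1° lat → SW at lon -32°, lat -73°.
Subsquare j=9, a=0: +9·0.0833333° lon, +0·0.0416667° lat → SW at lon -31.25°, lat -73°.
Cell spans 0.0833333° lon × 0.0416667° lat.
south -73.0000, north -72.9583.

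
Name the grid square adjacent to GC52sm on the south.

Latitude subsquare m = 12; −1 → 11 = l.
The longitude characters are unchanged.

GC52sl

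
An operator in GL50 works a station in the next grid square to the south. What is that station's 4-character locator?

GK59

Latitude square 0; −1 → -1, wraps to 9, carry into field.
Latitude field L = 11; −1 → 10 = K.
The longitude characters are unchanged.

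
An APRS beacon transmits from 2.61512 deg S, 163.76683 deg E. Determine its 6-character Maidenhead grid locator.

RI17vj

Offset from 180°W / 90°S: lon 343.7668°, lat 87.3849°.
Field: lon ⌊343.7668/20⌋ = 17 → R; lat ⌊87.3849/10⌋ = 8 → I.
Square: lon ⌊3.7668/2⌋ = 1; lat ⌊7.3849/1⌋ = 7.
Subsquare: lon ⌊1.7668/0.0833333⌋ = 21 → v; lat ⌊0.3849/0.0416667⌋ = 9 → j.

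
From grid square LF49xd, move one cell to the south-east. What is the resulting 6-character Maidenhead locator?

LF59ac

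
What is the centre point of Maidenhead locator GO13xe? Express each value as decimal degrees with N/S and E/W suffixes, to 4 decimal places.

53.1875° N, 56.0417° W

Field G=6, O=14: +6·20° lon, +14·10° lat → SW at lon -60°, lat 50°.
Square 1, 3: +1·2° lon, +3·1° lat → SW at lon -58°, lat 53°.
Subsquare x=23, e=4: +23·0.0833333° lon, +4·0.0416667° lat → SW at lon -56.0833°, lat 53.1667°.
Cell spans 0.0833333° lon × 0.0416667° lat. Centre is SW corner plus half of each.
latitude 53.1875° N, longitude 56.0417° W.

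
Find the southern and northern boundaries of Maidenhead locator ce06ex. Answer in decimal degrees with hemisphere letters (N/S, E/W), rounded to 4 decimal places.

Field C=2, E=4: +2·20° lon, +4·10° lat → SW at lon -140°, lat -50°.
Square 0, 6: +0·2° lon, +6·1° lat → SW at lon -140°, lat -44°.
Subsquare e=4, x=23: +4·0.0833333° lon, +23·0.0416667° lat → SW at lon -139.667°, lat -43.0417°.
Cell spans 0.0833333° lon × 0.0416667° lat.
south 43.0417° S, north 43.0000° S.

43.0417° S, 43.0000° S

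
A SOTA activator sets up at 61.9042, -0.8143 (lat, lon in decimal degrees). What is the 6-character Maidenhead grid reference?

IP91ov

Add 180° to longitude and 90° to latitude: 179.1857, 151.9042.
Field: 179.1857/20 → 8 → I, 151.9042/10 → 15 → P; chars IP.
Square: 19.1857/2 → 9, 1.9042/1 → 1; chars 91.
Subsquare: 1.1857/0.0833333 → 14 → o, 0.9042/0.0416667 → 21 → v; chars ov.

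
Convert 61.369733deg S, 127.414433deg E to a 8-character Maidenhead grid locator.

Add 180° to longitude and 90° to latitude: 307.41443, 28.63027.
Field: lon ⌊307.41443/20⌋ = 15 → P; lat ⌊28.63027/10⌋ = 2 → C.
Square: lon ⌊7.41443/2⌋ = 3; lat ⌊8.63027/1⌋ = 8.
Subsquare: lon ⌊1.41443/0.0833333⌋ = 16 → q; lat ⌊0.63027/0.0416667⌋ = 15 → p.
Extended square: lon ⌊0.08110/0.00833333⌋ = 9; lat ⌊0.00527/0.00416667⌋ = 1.

PC38qp91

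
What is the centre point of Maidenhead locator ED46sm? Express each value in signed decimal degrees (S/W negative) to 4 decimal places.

-53.4792, -90.4583

Field E=4, D=3: +4·20° lon, +3·10° lat → SW at lon -100°, lat -60°.
Square 4, 6: +4·2° lon, +6·1° lat → SW at lon -92°, lat -54°.
Subsquare s=18, m=12: +18·0.0833333° lon, +12·0.0416667° lat → SW at lon -90.5°, lat -53.5°.
Cell spans 0.0833333° lon × 0.0416667° lat. Centre is SW corner plus half of each.
latitude -53.4792, longitude -90.4583.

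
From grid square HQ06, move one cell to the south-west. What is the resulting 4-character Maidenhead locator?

GQ95

Longitude square 0; −1 → -1, wraps to 9, carry into field.
Longitude field H = 7; −1 → 6 = G.
Latitude square 6; −1 → 5.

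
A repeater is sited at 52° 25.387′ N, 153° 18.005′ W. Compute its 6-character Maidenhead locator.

Add 180° to longitude and 90° to latitude: 26.6999, 142.4231.
Field: 26.6999/20 → 1 → B, 142.4231/10 → 14 → O; chars BO.
Square: 6.6999/2 → 3, 2.4231/1 → 2; chars 32.
Subsquare: 0.6999/0.0833333 → 8 → i, 0.4231/0.0416667 → 10 → k; chars ik.

BO32ik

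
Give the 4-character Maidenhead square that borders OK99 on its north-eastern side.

PL00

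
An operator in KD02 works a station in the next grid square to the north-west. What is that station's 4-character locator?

Longitude square 0; −1 → -1, wraps to 9, carry into field.
Longitude field K = 10; −1 → 9 = J.
Latitude square 2; +1 → 3.

JD93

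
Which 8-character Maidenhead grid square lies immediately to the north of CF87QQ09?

Latitude extended square 9; +1 → 10, wraps to 0, carry into subsquare.
Latitude subsquare q = 16; +1 → 17 = r.
The longitude characters are unchanged.

CF87qr00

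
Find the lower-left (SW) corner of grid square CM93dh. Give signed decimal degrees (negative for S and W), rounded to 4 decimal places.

33.2917, -121.7500

Field C=2, M=12: +2·20° lon, +12·10° lat → SW at lon -140°, lat 30°.
Square 9, 3: +9·2° lon, +3·1° lat → SW at lon -122°, lat 33°.
Subsquare d=3, h=7: +3·0.0833333° lon, +7·0.0416667° lat → SW at lon -121.75°, lat 33.2917°.
latitude 33.2917, longitude -121.7500.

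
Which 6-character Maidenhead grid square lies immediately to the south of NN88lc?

Latitude subsquare c = 2; −1 → 1 = b.
The longitude characters are unchanged.

NN88lb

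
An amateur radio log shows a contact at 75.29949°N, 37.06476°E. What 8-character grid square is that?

KQ85mh71

Add 180° to longitude and 90° to latitude: 217.06476, 165.29949.
Field: 217.06476/20 → 10 → K, 165.29949/10 → 16 → Q; chars KQ.
Square: 17.06476/2 → 8, 5.29949/1 → 5; chars 85.
Subsquare: 1.06476/0.0833333 → 12 → m, 0.29949/0.0416667 → 7 → h; chars mh.
Extended square: 0.06476/0.00833333 → 7, 0.00782/0.00416667 → 1; chars 71.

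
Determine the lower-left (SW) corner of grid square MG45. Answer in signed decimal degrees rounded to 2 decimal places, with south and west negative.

Field M=12, G=6: +12·20° lon, +6·10° lat → SW at lon 60°, lat -30°.
Square 4, 5: +4·2° lon, +5·1° lat → SW at lon 68°, lat -25°.
latitude -25.00, longitude 68.00.

-25.00, 68.00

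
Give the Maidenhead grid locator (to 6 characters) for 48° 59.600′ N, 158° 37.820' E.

QN98hx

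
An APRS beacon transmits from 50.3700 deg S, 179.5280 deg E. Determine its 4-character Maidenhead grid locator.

RD99

Add 180° to longitude and 90° to latitude: 359.53, 39.63.
Field: lon ⌊359.53/20⌋ = 17 → R; lat ⌊39.63/10⌋ = 3 → D.
Square: lon ⌊19.53/2⌋ = 9; lat ⌊9.63/1⌋ = 9.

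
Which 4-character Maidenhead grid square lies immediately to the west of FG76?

FG66

Longitude square 7; −1 → 6.
The latitude characters are unchanged.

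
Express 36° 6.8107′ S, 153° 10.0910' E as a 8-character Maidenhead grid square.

Offset from 180°W / 90°S: lon 333.16818°, lat 53.88649°.
Field: lon ⌊333.16818/20⌋ = 16 → Q; lat ⌊53.88649/10⌋ = 5 → F.
Square: lon ⌊13.16818/2⌋ = 6; lat ⌊3.88649/1⌋ = 3.
Subsquare: lon ⌊1.16818/0.0833333⌋ = 14 → o; lat ⌊0.88649/0.0416667⌋ = 21 → v.
Extended square: lon ⌊0.00152/0.00833333⌋ = 0; lat ⌊0.01149/0.00416667⌋ = 2.

QF63ov02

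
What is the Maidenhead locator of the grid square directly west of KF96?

KF86

Longitude square 9; −1 → 8.
The latitude characters are unchanged.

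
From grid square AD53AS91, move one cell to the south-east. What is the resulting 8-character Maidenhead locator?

AD53bs00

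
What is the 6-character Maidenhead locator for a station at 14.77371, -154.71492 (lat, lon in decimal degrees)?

Shift to the Maidenhead origin (180°W, 90°S): lon 25.2851, lat 104.7737.
Field (20°×10°, letters A–R): 25.2851/20 → 1 → B, 104.7737/10 → 10 → K; chars BK.
Square (2°×1°, digits 0–9): 5.2851/2 → 2, 4.7737/1 → 4; chars 24.
Subsquare (5′×2.5′, letters a–x): 1.2851/0.0833333 → 15 → p, 0.7737/0.0416667 → 18 → s; chars ps.

BK24ps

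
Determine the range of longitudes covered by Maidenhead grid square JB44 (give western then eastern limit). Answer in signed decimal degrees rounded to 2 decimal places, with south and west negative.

8.00, 10.00

Field J=9, B=1: +9·20° lon, +1·10° lat → SW at lon 0°, lat -80°.
Square 4, 4: +4·2° lon, +4·1° lat → SW at lon 8°, lat -76°.
Cell spans 2° lon × 1° lat.
west 8.00, east 10.00.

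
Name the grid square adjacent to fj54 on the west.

FJ44

Longitude square 5; −1 → 4.
The latitude characters are unchanged.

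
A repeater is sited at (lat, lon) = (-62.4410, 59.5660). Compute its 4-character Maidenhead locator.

Offset from 180°W / 90°S: lon 239.57°, lat 27.56°.
Field (20°×10°, letters A–R): lon ⌊239.57/20⌋ = 11 → L; lat ⌊27.56/10⌋ = 2 → C.
Square (2°×1°, digits 0–9): lon ⌊19.57/2⌋ = 9; lat ⌊7.56/1⌋ = 7.

LC97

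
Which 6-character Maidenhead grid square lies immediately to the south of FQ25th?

FQ25tg

Latitude subsquare h = 7; −1 → 6 = g.
The longitude characters are unchanged.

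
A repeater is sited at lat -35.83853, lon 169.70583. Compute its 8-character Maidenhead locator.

RF44ud48

Shift to the Maidenhead origin (180°W, 90°S): lon 349.70583, lat 54.16147.
Field: lon ⌊349.70583/20⌋ = 17 → R; lat ⌊54.16147/10⌋ = 5 → F.
Square: lon ⌊9.70583/2⌋ = 4; lat ⌊4.16147/1⌋ = 4.
Subsquare: lon ⌊1.70583/0.0833333⌋ = 20 → u; lat ⌊0.16147/0.0416667⌋ = 3 → d.
Extended square: lon ⌊0.03916/0.00833333⌋ = 4; lat ⌊0.03647/0.00416667⌋ = 8.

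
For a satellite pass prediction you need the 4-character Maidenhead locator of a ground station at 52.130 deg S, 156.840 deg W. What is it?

BD17

Offset from 180°W / 90°S: lon 23.16°, lat 37.87°.
Field: lon ⌊23.16/20⌋ = 1 → B; lat ⌊37.87/10⌋ = 3 → D.
Square: lon ⌊3.16/2⌋ = 1; lat ⌊7.87/1⌋ = 7.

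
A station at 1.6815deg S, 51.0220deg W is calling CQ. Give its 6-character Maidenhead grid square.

GI48lh

Add 180° to longitude and 90° to latitude: 128.9780, 88.3185.
Field: lon ⌊128.9780/20⌋ = 6 → G; lat ⌊88.3185/10⌋ = 8 → I.
Square: lon ⌊8.9780/2⌋ = 4; lat ⌊8.3185/1⌋ = 8.
Subsquare: lon ⌊0.9780/0.0833333⌋ = 11 → l; lat ⌊0.3185/0.0416667⌋ = 7 → h.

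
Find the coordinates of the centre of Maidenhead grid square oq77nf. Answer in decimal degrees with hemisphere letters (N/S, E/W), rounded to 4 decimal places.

77.2292° N, 115.1250° E

Field O=14, Q=16: +14·20° lon, +16·10° lat → SW at lon 100°, lat 70°.
Square 7, 7: +7·2° lon, +7·1° lat → SW at lon 114°, lat 77°.
Subsquare n=13, f=5: +13·0.0833333° lon, +5·0.0416667° lat → SW at lon 115.083°, lat 77.2083°.
Cell spans 0.0833333° lon × 0.0416667° lat. Centre is SW corner plus half of each.
latitude 77.2292° N, longitude 115.1250° E.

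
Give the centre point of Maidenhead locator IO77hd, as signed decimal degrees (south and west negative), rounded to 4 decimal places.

57.1458, -5.3750

Field I=8, O=14: +8·20° lon, +14·10° lat → SW at lon -20°, lat 50°.
Square 7, 7: +7·2° lon, +7·1° lat → SW at lon -6°, lat 57°.
Subsquare h=7, d=3: +7·0.0833333° lon, +3·0.0416667° lat → SW at lon -5.41667°, lat 57.125°.
Cell spans 0.0833333° lon × 0.0416667° lat. Centre is SW corner plus half of each.
latitude 57.1458, longitude -5.3750.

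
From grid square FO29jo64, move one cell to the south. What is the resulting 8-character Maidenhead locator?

FO29jo63

Latitude extended square 4; −1 → 3.
The longitude characters are unchanged.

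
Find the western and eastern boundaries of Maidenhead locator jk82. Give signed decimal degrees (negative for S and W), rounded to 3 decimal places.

Field J=9, K=10: +9·20° lon, +10·10° lat → SW at lon 0°, lat 10°.
Square 8, 2: +8·2° lon, +2·1° lat → SW at lon 16°, lat 12°.
Cell spans 2° lon × 1° lat.
west 16.000, east 18.000.

16.000, 18.000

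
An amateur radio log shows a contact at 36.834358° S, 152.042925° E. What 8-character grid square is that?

QF63ad59

Shift to the Maidenhead origin (180°W, 90°S): lon 332.04292, lat 53.16564.
Field (20°×10°, letters A–R): 332.04292/20 → 16 → Q, 53.16564/10 → 5 → F; chars QF.
Square (2°×1°, digits 0–9): 12.04292/2 → 6, 3.16564/1 → 3; chars 63.
Subsquare (5′×2.5′, letters a–x): 0.04292/0.0833333 → 0 → a, 0.16564/0.0416667 → 3 → d; chars ad.
Extended square (30″×15″, digits 0–9): 0.04292/0.00833333 → 5, 0.04064/0.00416667 → 9; chars 59.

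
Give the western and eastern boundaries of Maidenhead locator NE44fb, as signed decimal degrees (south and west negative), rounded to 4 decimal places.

Field N=13, E=4: +13·20° lon, +4·10° lat → SW at lon 80°, lat -50°.
Square 4, 4: +4·2° lon, +4·1° lat → SW at lon 88°, lat -46°.
Subsquare f=5, b=1: +5·0.0833333° lon, +1·0.0416667° lat → SW at lon 88.4167°, lat -45.9583°.
Cell spans 0.0833333° lon × 0.0416667° lat.
west 88.4167, east 88.5000.

88.4167, 88.5000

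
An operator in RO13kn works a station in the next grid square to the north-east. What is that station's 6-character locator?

Longitude subsquare k = 10; +1 → 11 = l.
Latitude subsquare n = 13; +1 → 14 = o.

RO13lo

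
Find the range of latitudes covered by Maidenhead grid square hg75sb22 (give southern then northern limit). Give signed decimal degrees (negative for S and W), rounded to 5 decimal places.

Field H=7, G=6: +7·20° lon, +6·10° lat → SW at lon -40°, lat -30°.
Square 7, 5: +7·2° lon, +5·1° lat → SW at lon -26°, lat -25°.
Subsquare s=18, b=1: +18·0.0833333° lon, +1·0.0416667° lat → SW at lon -24.5°, lat -24.9583°.
Extended square 2, 2: +2·0.00833333° lon, +2·0.00416667° lat → SW at lon -24.4833°, lat -24.95°.
Cell spans 0.00833333° lon × 0.00416667° lat.
south -24.95000, north -24.94583.

-24.95000, -24.94583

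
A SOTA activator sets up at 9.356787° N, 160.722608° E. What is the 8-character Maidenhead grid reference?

Shift to the Maidenhead origin (180°W, 90°S): lon 340.72261, lat 99.35679.
Field (20°×10°, letters A–R): 340.72261/20 → 17 → R, 99.35679/10 → 9 → J; chars RJ.
Square (2°×1°, digits 0–9): 0.72261/2 → 0, 9.35679/1 → 9; chars 09.
Subsquare (5′×2.5′, letters a–x): 0.72261/0.0833333 → 8 → i, 0.35679/0.0416667 → 8 → i; chars ii.
Extended square (30″×15″, digits 0–9): 0.05594/0.00833333 → 6, 0.02345/0.00416667 → 5; chars 65.

RJ09ii65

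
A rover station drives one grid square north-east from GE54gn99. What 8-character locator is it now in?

Longitude extended square 9; +1 → 10, wraps to 0, carry into subsquare.
Longitude subsquare g = 6; +1 → 7 = h.
Latitude extended square 9; +1 → 10, wraps to 0, carry into subsquare.
Latitude subsquare n = 13; +1 → 14 = o.

GE54ho00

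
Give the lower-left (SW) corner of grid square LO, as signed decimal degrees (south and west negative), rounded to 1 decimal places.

50.0, 40.0

Field L=11, O=14: +11·20° lon, +14·10° lat → SW at lon 40°, lat 50°.
latitude 50.0, longitude 40.0.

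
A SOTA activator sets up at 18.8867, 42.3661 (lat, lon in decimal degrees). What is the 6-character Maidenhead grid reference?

LK18ev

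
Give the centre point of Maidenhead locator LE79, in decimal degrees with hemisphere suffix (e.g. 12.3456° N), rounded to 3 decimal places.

40.500° S, 55.000° E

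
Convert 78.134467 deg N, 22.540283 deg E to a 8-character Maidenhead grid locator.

KQ18gd42

Offset from 180°W / 90°S: lon 202.54028°, lat 168.13447°.
Field (20°×10°, letters A–R): 202.54028/20 → 10 → K, 168.13447/10 → 16 → Q; chars KQ.
Square (2°×1°, digits 0–9): 2.54028/2 → 1, 8.13447/1 → 8; chars 18.
Subsquare (5′×2.5′, letters a–x): 0.54028/0.0833333 → 6 → g, 0.13447/0.0416667 → 3 → d; chars gd.
Extended square (30″×15″, digits 0–9): 0.04028/0.00833333 → 4, 0.00947/0.00416667 → 2; chars 42.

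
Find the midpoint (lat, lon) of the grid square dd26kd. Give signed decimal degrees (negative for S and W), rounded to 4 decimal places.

Field D=3, D=3: +3·20° lon, +3·10° lat → SW at lon -120°, lat -60°.
Square 2, 6: +2·2° lon, +6·1° lat → SW at lon -116°, lat -54°.
Subsquare k=10, d=3: +10·0.0833333° lon, +3·0.0416667° lat → SW at lon -115.167°, lat -53.875°.
Cell spans 0.0833333° lon × 0.0416667° lat. Centre is SW corner plus half of each.
latitude -53.8542, longitude -115.1250.

-53.8542, -115.1250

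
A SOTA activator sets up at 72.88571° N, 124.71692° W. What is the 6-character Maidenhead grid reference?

Shift to the Maidenhead origin (180°W, 90°S): lon 55.2831, lat 162.8857.
Field (20°×10°, letters A–R): lon ⌊55.2831/20⌋ = 2 → C; lat ⌊162.8857/10⌋ = 16 → Q.
Square (2°×1°, digits 0–9): lon ⌊15.2831/2⌋ = 7; lat ⌊2.8857/1⌋ = 2.
Subsquare (5′×2.5′, letters a–x): lon ⌊1.2831/0.0833333⌋ = 15 → p; lat ⌊0.8857/0.0416667⌋ = 21 → v.

CQ72pv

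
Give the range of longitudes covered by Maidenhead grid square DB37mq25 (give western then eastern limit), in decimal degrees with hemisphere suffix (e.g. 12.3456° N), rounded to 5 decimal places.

112.98333° W, 112.97500° W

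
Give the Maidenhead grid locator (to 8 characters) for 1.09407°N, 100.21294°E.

Add 180° to longitude and 90° to latitude: 280.21294, 91.09407.
Field: lon ⌊280.21294/20⌋ = 14 → O; lat ⌊91.09407/10⌋ = 9 → J.
Square: lon ⌊0.21294/2⌋ = 0; lat ⌊1.09407/1⌋ = 1.
Subsquare: lon ⌊0.21294/0.0833333⌋ = 2 → c; lat ⌊0.09407/0.0416667⌋ = 2 → c.
Extended square: lon ⌊0.04627/0.00833333⌋ = 5; lat ⌊0.01074/0.00416667⌋ = 2.

OJ01cc52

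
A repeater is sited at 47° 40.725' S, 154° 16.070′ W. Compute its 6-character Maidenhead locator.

BE22uh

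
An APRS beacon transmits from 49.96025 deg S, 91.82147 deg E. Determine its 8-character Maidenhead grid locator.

NE50va89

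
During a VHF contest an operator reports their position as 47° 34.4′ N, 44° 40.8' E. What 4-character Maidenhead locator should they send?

LN27

Offset from 180°W / 90°S: lon 224.68°, lat 137.57°.
Field: lon ⌊224.68/20⌋ = 11 → L; lat ⌊137.57/10⌋ = 13 → N.
Square: lon ⌊4.68/2⌋ = 2; lat ⌊7.57/1⌋ = 7.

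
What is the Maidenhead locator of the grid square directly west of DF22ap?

DF12xp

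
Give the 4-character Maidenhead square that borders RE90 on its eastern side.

AE00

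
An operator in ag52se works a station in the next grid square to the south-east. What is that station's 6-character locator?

Longitude subsquare s = 18; +1 → 19 = t.
Latitude subsquare e = 4; −1 → 3 = d.

AG52td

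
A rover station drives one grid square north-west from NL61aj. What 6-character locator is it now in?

NL51xk

Longitude subsquare a = 0; −1 → -1, wraps to 23 = x, carry into square.
Longitude square 6; −1 → 5.
Latitude subsquare j = 9; +1 → 10 = k.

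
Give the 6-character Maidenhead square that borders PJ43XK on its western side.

Longitude subsquare x = 23; −1 → 22 = w.
The latitude characters are unchanged.

PJ43wk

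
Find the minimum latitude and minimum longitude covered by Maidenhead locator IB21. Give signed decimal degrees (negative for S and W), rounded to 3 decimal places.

-79.000, -16.000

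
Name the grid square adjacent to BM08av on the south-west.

AM98xu

Longitude subsquare a = 0; −1 → -1, wraps to 23 = x, carry into square.
Longitude square 0; −1 → -1, wraps to 9, carry into field.
Longitude field B = 1; −1 → 0 = A.
Latitude subsquare v = 21; −1 → 20 = u.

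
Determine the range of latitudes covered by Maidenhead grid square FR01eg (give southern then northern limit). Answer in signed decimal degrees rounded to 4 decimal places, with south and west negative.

81.2500, 81.2917

Field F=5, R=17: +5·20° lon, +17·10° lat → SW at lon -80°, lat 80°.
Square 0, 1: +0·2° lon, +1·1° lat → SW at lon -80°, lat 81°.
Subsquare e=4, g=6: +4·0.0833333° lon, +6·0.0416667° lat → SW at lon -79.6667°, lat 81.25°.
Cell spans 0.0833333° lon × 0.0416667° lat.
south 81.2500, north 81.2917.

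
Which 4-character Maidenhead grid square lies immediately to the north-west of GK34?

GK25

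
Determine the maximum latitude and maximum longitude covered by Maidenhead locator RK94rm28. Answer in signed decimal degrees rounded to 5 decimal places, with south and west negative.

14.53750, 179.44167

Field R=17, K=10: +17·20° lon, +10·10° lat → SW at lon 160°, lat 10°.
Square 9, 4: +9·2° lon, +4·1° lat → SW at lon 178°, lat 14°.
Subsquare r=17, m=12: +17·0.0833333° lon, +12·0.0416667° lat → SW at lon 179.417°, lat 14.5°.
Extended square 2, 8: +2·0.00833333° lon, +8·0.00416667° lat → SW at lon 179.433°, lat 14.5333°.
Cell spans 0.00833333° lon × 0.00416667° lat. NE corner is SW corner plus one full cell.
latitude 14.53750, longitude 179.44167.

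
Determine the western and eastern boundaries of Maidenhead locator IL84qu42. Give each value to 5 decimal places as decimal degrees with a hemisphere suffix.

Field I=8, L=11: +8·20° lon, +11·10° lat → SW at lon -20°, lat 20°.
Square 8, 4: +8·2° lon, +4·1° lat → SW at lon -4°, lat 24°.
Subsquare q=16, u=20: +16·0.0833333° lon, +20·0.0416667° lat → SW at lon -2.66667°, lat 24.8333°.
Extended square 4, 2: +4·0.00833333° lon, +2·0.00416667° lat → SW at lon -2.63333°, lat 24.8417°.
Cell spans 0.00833333° lon × 0.00416667° lat.
west 2.63333° W, east 2.62500° W.

2.63333° W, 2.62500° W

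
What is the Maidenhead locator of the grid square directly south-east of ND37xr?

ND47aq

Longitude subsquare x = 23; +1 → 24, wraps to 0 = a, carry into square.
Longitude square 3; +1 → 4.
Latitude subsquare r = 17; −1 → 16 = q.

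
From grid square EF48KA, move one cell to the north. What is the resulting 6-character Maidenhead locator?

EF48kb

Latitude subsquare a = 0; +1 → 1 = b.
The longitude characters are unchanged.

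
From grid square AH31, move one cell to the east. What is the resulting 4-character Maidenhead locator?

AH41

Longitude square 3; +1 → 4.
The latitude characters are unchanged.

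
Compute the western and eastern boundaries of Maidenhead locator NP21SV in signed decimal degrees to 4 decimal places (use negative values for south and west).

Field N=13, P=15: +13·20° lon, +15·10° lat → SW at lon 80°, lat 60°.
Square 2, 1: +2·2° lon, +1·1° lat → SW at lon 84°, lat 61°.
Subsquare s=18, v=21: +18·0.0833333° lon, +21·0.0416667° lat → SW at lon 85.5°, lat 61.875°.
Cell spans 0.0833333° lon × 0.0416667° lat.
west 85.5000, east 85.5833.

85.5000, 85.5833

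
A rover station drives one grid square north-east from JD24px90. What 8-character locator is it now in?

JD24qx01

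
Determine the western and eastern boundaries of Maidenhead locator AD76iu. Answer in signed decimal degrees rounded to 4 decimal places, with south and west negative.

Field A=0, D=3: +0·20° lon, +3·10° lat → SW at lon -180°, lat -60°.
Square 7, 6: +7·2° lon, +6·1° lat → SW at lon -166°, lat -54°.
Subsquare i=8, u=20: +8·0.0833333° lon, +20·0.0416667° lat → SW at lon -165.333°, lat -53.1667°.
Cell spans 0.0833333° lon × 0.0416667° lat.
west -165.3333, east -165.2500.

-165.3333, -165.2500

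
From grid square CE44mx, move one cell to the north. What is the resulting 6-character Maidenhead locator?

Latitude subsquare x = 23; +1 → 24, wraps to 0 = a, carry into square.
Latitude square 4; +1 → 5.
The longitude characters are unchanged.

CE45ma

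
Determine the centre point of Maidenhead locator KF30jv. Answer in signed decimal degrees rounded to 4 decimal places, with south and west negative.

Field K=10, F=5: +10·20° lon, +5·10° lat → SW at lon 20°, lat -40°.
Square 3, 0: +3·2° lon, +0·1° lat → SW at lon 26°, lat -40°.
Subsquare j=9, v=21: +9·0.0833333° lon, +21·0.0416667° lat → SW at lon 26.75°, lat -39.125°.
Cell spans 0.0833333° lon × 0.0416667° lat. Centre is SW corner plus half of each.
latitude -39.1042, longitude 26.7917.

-39.1042, 26.7917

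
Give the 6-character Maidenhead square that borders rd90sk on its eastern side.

RD90tk

Longitude subsquare s = 18; +1 → 19 = t.
The latitude characters are unchanged.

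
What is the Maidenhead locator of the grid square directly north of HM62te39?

HM62tf30

Latitude extended square 9; +1 → 10, wraps to 0, carry into subsquare.
Latitude subsquare e = 4; +1 → 5 = f.
The longitude characters are unchanged.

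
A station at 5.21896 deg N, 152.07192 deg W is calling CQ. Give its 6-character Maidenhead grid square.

BJ35xf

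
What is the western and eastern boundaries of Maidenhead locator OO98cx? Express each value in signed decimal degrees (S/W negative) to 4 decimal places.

118.1667, 118.2500

Field O=14, O=14: +14·20° lon, +14·10° lat → SW at lon 100°, lat 50°.
Square 9, 8: +9·2° lon, +8·1° lat → SW at lon 118°, lat 58°.
Subsquare c=2, x=23: +2·0.0833333° lon, +23·0.0416667° lat → SW at lon 118.167°, lat 58.9583°.
Cell spans 0.0833333° lon × 0.0416667° lat.
west 118.1667, east 118.2500.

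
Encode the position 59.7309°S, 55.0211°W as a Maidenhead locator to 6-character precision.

Add 180° to longitude and 90° to latitude: 124.9789, 30.2691.
Field: 124.9789/20 → 6 → G, 30.2691/10 → 3 → D; chars GD.
Square: 4.9789/2 → 2, 0.2691/1 → 0; chars 20.
Subsquare: 0.9789/0.0833333 → 11 → l, 0.2691/0.0416667 → 6 → g; chars lg.

GD20lg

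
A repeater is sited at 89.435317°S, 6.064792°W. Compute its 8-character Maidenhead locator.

IA60xn25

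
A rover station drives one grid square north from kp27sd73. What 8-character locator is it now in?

KP27sd74

Latitude extended square 3; +1 → 4.
The longitude characters are unchanged.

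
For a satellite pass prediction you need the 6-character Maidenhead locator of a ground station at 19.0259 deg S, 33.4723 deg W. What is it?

HH30gx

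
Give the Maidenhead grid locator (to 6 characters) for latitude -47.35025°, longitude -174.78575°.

Add 180° to longitude and 90° to latitude: 5.2142, 42.6497.
Field: lon ⌊5.2142/20⌋ = 0 → A; lat ⌊42.6497/10⌋ = 4 → E.
Square: lon ⌊5.2142/2⌋ = 2; lat ⌊2.6497/1⌋ = 2.
Subsquare: lon ⌊1.2142/0.0833333⌋ = 14 → o; lat ⌊0.6497/0.0416667⌋ = 15 → p.

AE22op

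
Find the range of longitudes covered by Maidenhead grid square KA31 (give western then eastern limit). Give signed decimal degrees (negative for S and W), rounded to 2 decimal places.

Field K=10, A=0: +10·20° lon, +0·10° lat → SW at lon 20°, lat -90°.
Square 3, 1: +3·2° lon, +1·1° lat → SW at lon 26°, lat -89°.
Cell spans 2° lon × 1° lat.
west 26.00, east 28.00.

26.00, 28.00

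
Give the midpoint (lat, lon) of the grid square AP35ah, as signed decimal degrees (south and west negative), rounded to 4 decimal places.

65.3125, -173.9583

Field A=0, P=15: +0·20° lon, +15·10° lat → SW at lon -180°, lat 60°.
Square 3, 5: +3·2° lon, +5·1° lat → SW at lon -174°, lat 65°.
Subsquare a=0, h=7: +0·0.0833333° lon, +7·0.0416667° lat → SW at lon -174°, lat 65.2917°.
Cell spans 0.0833333° lon × 0.0416667° lat. Centre is SW corner plus half of each.
latitude 65.3125, longitude -173.9583.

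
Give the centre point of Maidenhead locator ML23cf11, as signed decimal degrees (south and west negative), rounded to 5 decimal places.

Field M=12, L=11: +12·20° lon, +11·10° lat → SW at lon 60°, lat 20°.
Square 2, 3: +2·2° lon, +3·1° lat → SW at lon 64°, lat 23°.
Subsquare c=2, f=5: +2·0.0833333° lon, +5·0.0416667° lat → SW at lon 64.1667°, lat 23.2083°.
Extended square 1, 1: +1·0.00833333° lon, +1·0.00416667° lat → SW at lon 64.175°, lat 23.2125°.
Cell spans 0.00833333° lon × 0.00416667° lat. Centre is SW corner plus half of each.
latitude 23.21458, longitude 64.17917.

23.21458, 64.17917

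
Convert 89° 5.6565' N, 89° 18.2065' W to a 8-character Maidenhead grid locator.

Shift to the Maidenhead origin (180°W, 90°S): lon 90.69656, lat 179.09427.
Field: lon ⌊90.69656/20⌋ = 4 → E; lat ⌊179.09427/10⌋ = 17 → R.
Square: lon ⌊10.69656/2⌋ = 5; lat ⌊9.09427/1⌋ = 9.
Subsquare: lon ⌊0.69656/0.0833333⌋ = 8 → i; lat ⌊0.09427/0.0416667⌋ = 2 → c.
Extended square: lon ⌊0.02989/0.00833333⌋ = 3; lat ⌊0.01094/0.00416667⌋ = 2.

ER59ic32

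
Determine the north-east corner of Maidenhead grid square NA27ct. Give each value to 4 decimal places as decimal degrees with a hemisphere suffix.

82.1667° S, 84.2500° E

Field N=13, A=0: +13·20° lon, +0·10° lat → SW at lon 80°, lat -90°.
Square 2, 7: +2·2° lon, +7·1° lat → SW at lon 84°, lat -83°.
Subsquare c=2, t=19: +2·0.0833333° lon, +19·0.0416667° lat → SW at lon 84.1667°, lat -82.2083°.
Cell spans 0.0833333° lon × 0.0416667° lat. NE corner is SW corner plus one full cell.
latitude 82.1667° S, longitude 84.2500° E.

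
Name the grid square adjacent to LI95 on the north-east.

Longitude square 9; +1 → 10, wraps to 0, carry into field.
Longitude field L = 11; +1 → 12 = M.
Latitude square 5; +1 → 6.

MI06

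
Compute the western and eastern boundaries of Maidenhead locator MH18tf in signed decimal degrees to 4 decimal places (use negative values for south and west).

63.5833, 63.6667

Field M=12, H=7: +12·20° lon, +7·10° lat → SW at lon 60°, lat -20°.
Square 1, 8: +1·2° lon, +8·1° lat → SW at lon 62°, lat -12°.
Subsquare t=19, f=5: +19·0.0833333° lon, +5·0.0416667° lat → SW at lon 63.5833°, lat -11.7917°.
Cell spans 0.0833333° lon × 0.0416667° lat.
west 63.5833, east 63.6667.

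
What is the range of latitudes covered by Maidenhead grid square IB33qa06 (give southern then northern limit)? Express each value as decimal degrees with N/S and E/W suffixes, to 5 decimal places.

76.97500° S, 76.97083° S

Field I=8, B=1: +8·20° lon, +1·10° lat → SW at lon -20°, lat -80°.
Square 3, 3: +3·2° lon, +3·1° lat → SW at lon -14°, lat -77°.
Subsquare q=16, a=0: +16·0.0833333° lon, +0·0.0416667° lat → SW at lon -12.6667°, lat -77°.
Extended square 0, 6: +0·0.00833333° lon, +6·0.00416667° lat → SW at lon -12.6667°, lat -76.975°.
Cell spans 0.00833333° lon × 0.00416667° lat.
south 76.97500° S, north 76.97083° S.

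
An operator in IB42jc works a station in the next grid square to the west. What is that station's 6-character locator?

IB42ic

Longitude subsquare j = 9; −1 → 8 = i.
The latitude characters are unchanged.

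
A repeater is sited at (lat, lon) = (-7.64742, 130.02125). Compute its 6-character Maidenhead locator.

Add 180° to longitude and 90° to latitude: 310.0213, 82.3526.
Field (20°×10°, letters A–R): 310.0213/20 → 15 → P, 82.3526/10 → 8 → I; chars PI.
Square (2°×1°, digits 0–9): 10.0213/2 → 5, 2.3526/1 → 2; chars 52.
Subsquare (5′×2.5′, letters a–x): 0.0213/0.0833333 → 0 → a, 0.3526/0.0416667 → 8 → i; chars ai.

PI52ai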